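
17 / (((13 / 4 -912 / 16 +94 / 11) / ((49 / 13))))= -2156 / 1521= -1.42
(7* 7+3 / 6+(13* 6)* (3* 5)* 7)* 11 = 181269 / 2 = 90634.50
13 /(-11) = -13 /11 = -1.18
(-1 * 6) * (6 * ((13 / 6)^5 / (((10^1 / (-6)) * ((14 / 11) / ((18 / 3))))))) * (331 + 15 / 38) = 7347517177 / 4560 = 1611297.63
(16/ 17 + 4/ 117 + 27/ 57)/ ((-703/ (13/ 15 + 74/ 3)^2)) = -8032836329/ 5977591425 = -1.34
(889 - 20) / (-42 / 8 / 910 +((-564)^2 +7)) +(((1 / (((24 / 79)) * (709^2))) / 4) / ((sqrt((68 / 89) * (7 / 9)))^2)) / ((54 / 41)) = 62327170930499227 / 22797803559886209792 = 0.00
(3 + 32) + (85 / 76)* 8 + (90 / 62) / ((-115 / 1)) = 595184 / 13547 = 43.93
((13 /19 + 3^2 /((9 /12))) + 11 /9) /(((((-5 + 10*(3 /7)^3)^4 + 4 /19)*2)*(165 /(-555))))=-608919747833593 /8206355991307221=-0.07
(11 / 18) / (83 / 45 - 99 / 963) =0.35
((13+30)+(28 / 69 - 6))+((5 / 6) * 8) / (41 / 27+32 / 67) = 441397 / 10833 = 40.75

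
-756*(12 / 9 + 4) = -4032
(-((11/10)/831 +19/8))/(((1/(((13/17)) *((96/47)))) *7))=-4107428/7746305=-0.53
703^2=494209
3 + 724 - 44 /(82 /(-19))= 30225 /41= 737.20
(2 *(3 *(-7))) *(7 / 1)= -294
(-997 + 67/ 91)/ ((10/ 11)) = -99726/ 91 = -1095.89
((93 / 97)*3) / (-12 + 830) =279 / 79346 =0.00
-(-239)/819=239/819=0.29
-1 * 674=-674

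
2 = 2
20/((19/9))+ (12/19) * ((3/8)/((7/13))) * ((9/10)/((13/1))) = 25281/2660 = 9.50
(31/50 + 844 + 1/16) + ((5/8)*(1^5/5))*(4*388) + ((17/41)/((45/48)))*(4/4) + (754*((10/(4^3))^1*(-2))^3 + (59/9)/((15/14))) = 1022.23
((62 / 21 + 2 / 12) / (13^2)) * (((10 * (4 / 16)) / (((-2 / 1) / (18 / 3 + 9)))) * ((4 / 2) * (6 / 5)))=-1965 / 2366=-0.83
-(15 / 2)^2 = -225 / 4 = -56.25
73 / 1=73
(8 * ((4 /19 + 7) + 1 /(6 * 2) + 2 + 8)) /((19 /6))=15772 /361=43.69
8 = 8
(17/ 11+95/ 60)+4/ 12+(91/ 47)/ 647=13908925/ 4013988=3.47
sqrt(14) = 3.74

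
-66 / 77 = -6 / 7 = -0.86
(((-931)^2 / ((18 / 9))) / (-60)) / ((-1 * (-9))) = -866761 / 1080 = -802.56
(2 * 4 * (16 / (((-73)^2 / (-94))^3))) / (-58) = 53157376 / 4388692562381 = 0.00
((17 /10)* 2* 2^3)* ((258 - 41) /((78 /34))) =501704 /195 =2572.84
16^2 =256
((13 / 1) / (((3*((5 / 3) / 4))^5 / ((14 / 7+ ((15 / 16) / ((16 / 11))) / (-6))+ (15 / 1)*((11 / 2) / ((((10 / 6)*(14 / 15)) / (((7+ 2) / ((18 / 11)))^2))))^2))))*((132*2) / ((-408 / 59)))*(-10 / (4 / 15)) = 108962354336121 / 104125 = 1046457184.50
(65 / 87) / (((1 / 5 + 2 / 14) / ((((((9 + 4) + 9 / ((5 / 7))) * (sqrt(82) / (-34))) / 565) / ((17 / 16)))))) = -23296 * sqrt(82) / 8523477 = -0.02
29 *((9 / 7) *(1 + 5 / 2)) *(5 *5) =6525 / 2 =3262.50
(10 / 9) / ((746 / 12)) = 20 / 1119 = 0.02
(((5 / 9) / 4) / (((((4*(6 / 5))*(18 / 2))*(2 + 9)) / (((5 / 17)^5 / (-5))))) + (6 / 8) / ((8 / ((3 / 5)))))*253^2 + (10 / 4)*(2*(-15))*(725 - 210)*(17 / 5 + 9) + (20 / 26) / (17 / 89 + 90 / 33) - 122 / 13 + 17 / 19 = -4629548353242481152229 / 9739082964017160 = -475357.73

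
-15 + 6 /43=-639 /43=-14.86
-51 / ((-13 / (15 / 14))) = 765 / 182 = 4.20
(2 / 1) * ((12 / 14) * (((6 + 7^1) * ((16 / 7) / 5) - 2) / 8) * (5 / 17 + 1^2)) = 4554 / 4165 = 1.09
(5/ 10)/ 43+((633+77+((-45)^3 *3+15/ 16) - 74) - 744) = -188155651/ 688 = -273482.05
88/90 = 44/45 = 0.98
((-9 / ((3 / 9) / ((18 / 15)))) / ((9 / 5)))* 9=-162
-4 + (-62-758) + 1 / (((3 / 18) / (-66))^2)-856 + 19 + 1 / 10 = 1551551 / 10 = 155155.10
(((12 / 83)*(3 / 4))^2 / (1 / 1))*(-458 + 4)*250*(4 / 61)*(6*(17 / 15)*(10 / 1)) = -2500632000 / 420229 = -5950.64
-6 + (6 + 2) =2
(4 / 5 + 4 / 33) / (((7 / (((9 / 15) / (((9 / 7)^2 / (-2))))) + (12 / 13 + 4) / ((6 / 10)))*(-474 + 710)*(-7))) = 988 / 2547325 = 0.00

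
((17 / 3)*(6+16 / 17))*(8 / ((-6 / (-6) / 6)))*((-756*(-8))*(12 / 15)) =45674496 / 5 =9134899.20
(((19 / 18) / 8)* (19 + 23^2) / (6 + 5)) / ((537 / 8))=0.10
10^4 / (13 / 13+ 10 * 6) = 10000 / 61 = 163.93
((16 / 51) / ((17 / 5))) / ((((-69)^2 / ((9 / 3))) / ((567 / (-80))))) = -63 / 152881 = -0.00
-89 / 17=-5.24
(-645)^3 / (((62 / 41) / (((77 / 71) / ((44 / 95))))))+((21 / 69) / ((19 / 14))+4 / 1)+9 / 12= -3197172565555235 / 7694696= -415503428.02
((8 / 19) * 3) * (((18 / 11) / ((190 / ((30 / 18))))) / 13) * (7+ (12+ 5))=1728 / 51623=0.03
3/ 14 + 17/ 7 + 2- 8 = -47/ 14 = -3.36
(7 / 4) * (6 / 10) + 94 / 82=1801 / 820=2.20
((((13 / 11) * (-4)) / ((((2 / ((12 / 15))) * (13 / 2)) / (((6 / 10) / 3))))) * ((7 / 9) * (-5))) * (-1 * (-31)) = 3472 / 495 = 7.01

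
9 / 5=1.80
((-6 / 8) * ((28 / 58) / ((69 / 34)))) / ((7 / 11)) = -187 / 667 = -0.28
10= 10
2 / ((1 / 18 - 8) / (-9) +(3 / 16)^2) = 41472 / 19033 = 2.18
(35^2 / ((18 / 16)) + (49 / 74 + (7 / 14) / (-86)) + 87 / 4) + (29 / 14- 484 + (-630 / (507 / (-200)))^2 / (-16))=-9248965861651 / 2862754713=-3230.79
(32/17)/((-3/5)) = -160/51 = -3.14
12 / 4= 3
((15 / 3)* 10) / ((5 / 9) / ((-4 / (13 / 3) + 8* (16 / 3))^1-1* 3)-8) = -226650 / 36199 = -6.26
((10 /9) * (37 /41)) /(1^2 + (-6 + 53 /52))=-19240 /76383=-0.25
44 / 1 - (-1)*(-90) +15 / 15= -45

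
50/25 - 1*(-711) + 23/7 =5014/7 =716.29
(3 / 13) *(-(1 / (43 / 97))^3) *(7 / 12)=-6388711 / 4134364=-1.55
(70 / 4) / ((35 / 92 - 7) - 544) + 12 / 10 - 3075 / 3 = -259321233 / 253285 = -1023.83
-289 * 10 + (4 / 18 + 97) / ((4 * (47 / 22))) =-2878.62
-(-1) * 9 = 9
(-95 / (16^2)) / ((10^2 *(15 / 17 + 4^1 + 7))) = -323 / 1034240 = -0.00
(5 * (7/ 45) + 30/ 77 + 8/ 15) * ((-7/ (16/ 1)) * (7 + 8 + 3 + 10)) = -41251/ 1980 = -20.83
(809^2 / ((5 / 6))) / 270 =2908.80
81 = 81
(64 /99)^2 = 4096 /9801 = 0.42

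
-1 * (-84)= 84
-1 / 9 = -0.11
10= 10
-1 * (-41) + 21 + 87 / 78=1641 / 26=63.12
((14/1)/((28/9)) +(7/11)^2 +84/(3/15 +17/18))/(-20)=-1951781/498520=-3.92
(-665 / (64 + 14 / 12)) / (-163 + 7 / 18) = 71820 / 1144457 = 0.06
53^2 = 2809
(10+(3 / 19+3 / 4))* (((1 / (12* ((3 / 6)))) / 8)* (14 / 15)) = 5803 / 27360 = 0.21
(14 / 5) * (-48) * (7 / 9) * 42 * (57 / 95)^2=-197568 / 125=-1580.54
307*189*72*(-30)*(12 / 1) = -1503956160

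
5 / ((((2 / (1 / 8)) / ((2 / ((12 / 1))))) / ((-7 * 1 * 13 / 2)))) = -455 / 192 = -2.37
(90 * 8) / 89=720 / 89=8.09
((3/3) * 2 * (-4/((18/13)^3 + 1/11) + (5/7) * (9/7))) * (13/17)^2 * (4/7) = -2367388504/6576977323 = -0.36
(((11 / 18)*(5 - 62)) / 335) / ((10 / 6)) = -209 / 3350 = -0.06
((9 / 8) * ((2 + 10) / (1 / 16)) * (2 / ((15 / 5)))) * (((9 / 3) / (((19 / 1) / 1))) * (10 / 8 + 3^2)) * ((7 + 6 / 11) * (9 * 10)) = 33077160 / 209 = 158263.92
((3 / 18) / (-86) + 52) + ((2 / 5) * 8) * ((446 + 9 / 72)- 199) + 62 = 2334379 / 2580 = 904.80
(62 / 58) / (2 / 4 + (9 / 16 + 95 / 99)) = 49104 / 92887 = 0.53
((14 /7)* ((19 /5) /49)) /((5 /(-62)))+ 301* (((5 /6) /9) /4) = 1334729 /264600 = 5.04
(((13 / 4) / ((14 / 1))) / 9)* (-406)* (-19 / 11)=7163 / 396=18.09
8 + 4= 12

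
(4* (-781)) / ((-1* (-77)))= -284 / 7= -40.57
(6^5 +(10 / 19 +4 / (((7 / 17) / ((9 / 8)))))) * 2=2071463 / 133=15574.91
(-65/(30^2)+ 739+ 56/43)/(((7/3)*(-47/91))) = -74481953/121260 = -614.23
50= 50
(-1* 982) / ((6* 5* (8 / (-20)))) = 491 / 6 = 81.83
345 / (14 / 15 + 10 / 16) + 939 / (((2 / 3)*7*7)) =4583979 / 18326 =250.14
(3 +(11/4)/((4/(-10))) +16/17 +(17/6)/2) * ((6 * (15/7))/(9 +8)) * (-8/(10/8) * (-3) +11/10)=-53853/2312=-23.29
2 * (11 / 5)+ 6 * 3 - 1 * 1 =107 / 5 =21.40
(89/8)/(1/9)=100.12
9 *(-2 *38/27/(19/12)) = -16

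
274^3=20570824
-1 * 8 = -8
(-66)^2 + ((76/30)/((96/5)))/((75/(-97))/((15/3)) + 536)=32603302771/7484688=4356.00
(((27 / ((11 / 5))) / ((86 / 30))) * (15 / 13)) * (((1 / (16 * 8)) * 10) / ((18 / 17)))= 286875 / 787072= 0.36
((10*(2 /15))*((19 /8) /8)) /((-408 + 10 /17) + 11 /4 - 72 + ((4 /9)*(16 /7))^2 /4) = -0.00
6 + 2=8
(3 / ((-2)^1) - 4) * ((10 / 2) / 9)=-55 / 18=-3.06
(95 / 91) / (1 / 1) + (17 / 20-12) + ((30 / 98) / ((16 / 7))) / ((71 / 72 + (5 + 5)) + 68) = -104583441 / 10350340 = -10.10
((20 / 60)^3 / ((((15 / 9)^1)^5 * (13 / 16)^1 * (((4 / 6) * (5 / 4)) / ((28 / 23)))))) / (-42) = -576 / 4671875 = -0.00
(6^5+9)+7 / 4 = 31147 / 4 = 7786.75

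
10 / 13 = 0.77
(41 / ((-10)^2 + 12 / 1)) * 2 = 41 / 56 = 0.73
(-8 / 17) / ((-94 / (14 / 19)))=56 / 15181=0.00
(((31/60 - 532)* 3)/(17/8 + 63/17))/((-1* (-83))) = -83402/25315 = -3.29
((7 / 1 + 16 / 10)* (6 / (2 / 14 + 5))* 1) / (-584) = -301 / 17520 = -0.02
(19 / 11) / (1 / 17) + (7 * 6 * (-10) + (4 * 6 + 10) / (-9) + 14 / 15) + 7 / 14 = -389051 / 990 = -392.98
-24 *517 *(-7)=86856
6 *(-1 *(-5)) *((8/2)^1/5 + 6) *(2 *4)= 1632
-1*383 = -383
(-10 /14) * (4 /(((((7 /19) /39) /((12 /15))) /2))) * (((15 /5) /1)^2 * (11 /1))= -2347488 /49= -47907.92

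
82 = 82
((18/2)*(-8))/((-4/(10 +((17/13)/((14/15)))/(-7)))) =112365/637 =176.40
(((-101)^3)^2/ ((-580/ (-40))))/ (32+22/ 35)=2243686531.25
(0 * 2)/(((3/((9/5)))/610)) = 0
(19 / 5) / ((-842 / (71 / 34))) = -1349 / 143140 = -0.01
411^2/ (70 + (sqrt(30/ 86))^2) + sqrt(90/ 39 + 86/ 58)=2403.14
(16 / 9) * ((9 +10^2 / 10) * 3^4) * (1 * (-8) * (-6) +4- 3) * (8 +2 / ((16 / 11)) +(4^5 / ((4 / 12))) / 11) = 425669958 / 11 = 38697268.91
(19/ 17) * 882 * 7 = 6900.35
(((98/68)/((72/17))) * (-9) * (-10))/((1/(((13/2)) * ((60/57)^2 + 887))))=1021133295/5776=176789.01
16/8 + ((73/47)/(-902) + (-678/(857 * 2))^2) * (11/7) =2.24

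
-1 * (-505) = 505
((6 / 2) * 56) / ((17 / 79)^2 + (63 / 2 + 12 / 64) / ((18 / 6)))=16775808 / 1059353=15.84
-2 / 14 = -1 / 7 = -0.14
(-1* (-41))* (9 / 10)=369 / 10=36.90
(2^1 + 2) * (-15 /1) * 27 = -1620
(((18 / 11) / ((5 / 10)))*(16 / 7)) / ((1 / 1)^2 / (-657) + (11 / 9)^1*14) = 42048 / 96173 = 0.44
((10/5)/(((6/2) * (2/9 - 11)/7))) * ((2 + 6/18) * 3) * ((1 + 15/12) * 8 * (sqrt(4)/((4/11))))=-29106/97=-300.06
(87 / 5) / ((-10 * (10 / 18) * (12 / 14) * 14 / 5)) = -1.30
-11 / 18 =-0.61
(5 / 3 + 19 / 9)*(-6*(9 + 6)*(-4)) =1360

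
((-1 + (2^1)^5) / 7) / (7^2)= 31 / 343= 0.09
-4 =-4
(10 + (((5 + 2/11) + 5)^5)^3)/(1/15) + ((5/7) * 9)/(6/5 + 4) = 14942834522771828336432749672658415/760259166833648482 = 19654921866981518.98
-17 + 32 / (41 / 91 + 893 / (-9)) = -700703 / 40447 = -17.32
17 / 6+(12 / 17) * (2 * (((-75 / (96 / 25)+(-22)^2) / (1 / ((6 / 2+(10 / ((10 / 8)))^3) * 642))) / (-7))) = -11056844791 / 357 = -30971554.04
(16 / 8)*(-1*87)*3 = -522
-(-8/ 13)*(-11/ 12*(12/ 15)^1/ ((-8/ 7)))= 77/ 195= 0.39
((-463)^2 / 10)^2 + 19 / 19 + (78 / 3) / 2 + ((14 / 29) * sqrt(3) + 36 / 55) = 14 * sqrt(3) / 29 + 505494765891 / 1100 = 459540697.10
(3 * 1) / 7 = 3 / 7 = 0.43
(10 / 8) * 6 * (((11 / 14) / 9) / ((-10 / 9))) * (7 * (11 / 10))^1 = -363 / 80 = -4.54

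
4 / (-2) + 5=3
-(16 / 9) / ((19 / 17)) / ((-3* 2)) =136 / 513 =0.27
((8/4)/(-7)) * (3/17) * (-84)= 4.24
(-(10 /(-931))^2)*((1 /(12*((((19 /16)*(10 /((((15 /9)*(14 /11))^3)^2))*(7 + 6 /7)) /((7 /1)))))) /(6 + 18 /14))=-134456000000 /14908314919341393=-0.00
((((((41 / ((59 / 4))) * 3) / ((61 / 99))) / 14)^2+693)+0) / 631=440431380873 / 400487654119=1.10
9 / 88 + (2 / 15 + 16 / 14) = 12737 / 9240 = 1.38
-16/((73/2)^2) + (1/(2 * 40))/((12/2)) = -25391/2557920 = -0.01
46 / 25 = 1.84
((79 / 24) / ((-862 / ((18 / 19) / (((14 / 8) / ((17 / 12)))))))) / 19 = -1343 / 8713096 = -0.00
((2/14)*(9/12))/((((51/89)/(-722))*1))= -32129/238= -135.00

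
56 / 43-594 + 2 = -25400 / 43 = -590.70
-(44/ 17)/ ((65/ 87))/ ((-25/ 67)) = 9.28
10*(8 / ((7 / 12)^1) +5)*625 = 818750 / 7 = 116964.29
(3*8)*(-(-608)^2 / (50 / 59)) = -261722112 / 25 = -10468884.48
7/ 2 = 3.50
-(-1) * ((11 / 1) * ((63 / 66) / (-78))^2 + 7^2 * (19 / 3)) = 310.33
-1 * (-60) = 60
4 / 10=2 / 5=0.40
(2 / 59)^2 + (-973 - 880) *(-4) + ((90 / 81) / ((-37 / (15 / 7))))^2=15576926887804 / 2101580649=7412.01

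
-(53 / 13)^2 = -2809 / 169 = -16.62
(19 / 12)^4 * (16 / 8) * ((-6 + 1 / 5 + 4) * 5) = -130321 / 1152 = -113.13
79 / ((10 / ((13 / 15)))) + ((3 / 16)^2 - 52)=-866269 / 19200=-45.12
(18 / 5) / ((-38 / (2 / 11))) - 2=-2108 / 1045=-2.02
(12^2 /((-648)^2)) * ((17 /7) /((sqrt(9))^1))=17 /61236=0.00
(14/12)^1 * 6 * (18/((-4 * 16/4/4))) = -63/2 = -31.50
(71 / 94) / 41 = 71 / 3854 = 0.02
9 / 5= 1.80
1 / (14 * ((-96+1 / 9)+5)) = -9 / 11452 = -0.00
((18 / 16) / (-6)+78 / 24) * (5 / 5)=49 / 16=3.06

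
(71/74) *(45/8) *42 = 67095/296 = 226.67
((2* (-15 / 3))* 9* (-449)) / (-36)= -2245 / 2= -1122.50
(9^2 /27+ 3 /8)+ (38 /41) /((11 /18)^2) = 232443 /39688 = 5.86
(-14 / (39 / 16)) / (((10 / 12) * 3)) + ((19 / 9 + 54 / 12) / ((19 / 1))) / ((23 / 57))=-4291 / 2990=-1.44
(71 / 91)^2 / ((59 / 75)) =378075 / 488579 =0.77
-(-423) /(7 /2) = 846 /7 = 120.86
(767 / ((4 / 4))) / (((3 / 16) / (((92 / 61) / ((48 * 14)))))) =35282 / 3843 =9.18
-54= -54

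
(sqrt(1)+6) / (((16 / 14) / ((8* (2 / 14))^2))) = 8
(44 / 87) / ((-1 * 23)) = -44 / 2001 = -0.02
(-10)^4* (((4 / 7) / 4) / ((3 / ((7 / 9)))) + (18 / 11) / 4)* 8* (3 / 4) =26767.68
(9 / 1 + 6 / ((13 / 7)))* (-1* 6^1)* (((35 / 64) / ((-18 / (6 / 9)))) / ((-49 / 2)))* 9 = -795 / 1456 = -0.55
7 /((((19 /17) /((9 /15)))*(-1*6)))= -0.63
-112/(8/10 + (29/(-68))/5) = -38080/243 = -156.71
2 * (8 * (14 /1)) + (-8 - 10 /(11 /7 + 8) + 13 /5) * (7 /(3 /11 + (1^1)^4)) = 126331 /670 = 188.55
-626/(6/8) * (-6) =5008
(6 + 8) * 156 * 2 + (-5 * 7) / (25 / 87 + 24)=9226539 / 2113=4366.56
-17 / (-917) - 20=-19.98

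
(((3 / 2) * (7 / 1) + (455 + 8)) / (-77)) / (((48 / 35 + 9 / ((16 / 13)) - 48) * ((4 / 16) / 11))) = 151520 / 22017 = 6.88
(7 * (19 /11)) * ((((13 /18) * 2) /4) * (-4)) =-1729 /99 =-17.46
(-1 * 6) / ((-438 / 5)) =5 / 73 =0.07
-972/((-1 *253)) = 972/253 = 3.84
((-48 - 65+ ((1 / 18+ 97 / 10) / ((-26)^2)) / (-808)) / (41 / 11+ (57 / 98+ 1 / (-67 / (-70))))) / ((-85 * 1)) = 100302706181447 / 403929521190000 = 0.25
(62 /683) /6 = 31 /2049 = 0.02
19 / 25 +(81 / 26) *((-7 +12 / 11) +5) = -7408 / 3575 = -2.07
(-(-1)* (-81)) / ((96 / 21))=-567 / 32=-17.72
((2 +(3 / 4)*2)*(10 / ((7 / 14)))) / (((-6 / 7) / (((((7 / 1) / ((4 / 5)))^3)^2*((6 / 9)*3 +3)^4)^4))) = -426893181504408599068892726791091263294219970703125 / 844424930131968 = -505543081772459145247576800000000000.00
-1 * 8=-8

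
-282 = -282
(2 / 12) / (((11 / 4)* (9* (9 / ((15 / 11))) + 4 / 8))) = 20 / 19767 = 0.00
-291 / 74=-3.93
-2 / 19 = -0.11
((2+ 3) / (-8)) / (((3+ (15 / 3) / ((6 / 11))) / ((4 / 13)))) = -15 / 949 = -0.02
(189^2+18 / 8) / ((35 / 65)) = 1857609 / 28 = 66343.18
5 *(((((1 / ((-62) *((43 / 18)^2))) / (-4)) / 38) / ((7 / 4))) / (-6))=-135 / 15246854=-0.00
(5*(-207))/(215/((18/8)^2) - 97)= 83835/4417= 18.98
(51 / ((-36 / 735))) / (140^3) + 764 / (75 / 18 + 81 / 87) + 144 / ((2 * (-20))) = 5812462361 / 39737600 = 146.27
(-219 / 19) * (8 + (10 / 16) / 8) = -113223 / 1216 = -93.11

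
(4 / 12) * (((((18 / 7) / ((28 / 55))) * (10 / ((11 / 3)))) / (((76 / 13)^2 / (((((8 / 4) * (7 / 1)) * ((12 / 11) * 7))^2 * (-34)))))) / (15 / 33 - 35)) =1511.34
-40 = -40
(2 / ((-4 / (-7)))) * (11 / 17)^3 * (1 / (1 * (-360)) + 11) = 36886003 / 3537360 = 10.43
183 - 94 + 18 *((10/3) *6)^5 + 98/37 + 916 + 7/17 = 57601008.06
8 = 8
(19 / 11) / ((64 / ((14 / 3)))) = 133 / 1056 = 0.13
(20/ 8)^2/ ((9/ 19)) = 475/ 36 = 13.19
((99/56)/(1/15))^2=2205225/3136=703.20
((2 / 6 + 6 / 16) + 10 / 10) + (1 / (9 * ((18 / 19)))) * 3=445 / 216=2.06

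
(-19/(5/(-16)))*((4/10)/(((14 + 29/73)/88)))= 3905792/26275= 148.65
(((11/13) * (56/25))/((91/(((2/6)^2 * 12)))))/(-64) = -11/25350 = -0.00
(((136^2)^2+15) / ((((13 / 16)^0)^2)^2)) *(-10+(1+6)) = -1026306093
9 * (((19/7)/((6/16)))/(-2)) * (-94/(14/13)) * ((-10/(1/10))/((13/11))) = -11787600/49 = -240563.27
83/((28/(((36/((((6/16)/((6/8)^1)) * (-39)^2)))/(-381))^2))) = 0.00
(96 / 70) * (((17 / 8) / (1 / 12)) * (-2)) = -2448 / 35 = -69.94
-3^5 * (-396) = 96228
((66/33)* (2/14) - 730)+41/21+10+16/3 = -4987/7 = -712.43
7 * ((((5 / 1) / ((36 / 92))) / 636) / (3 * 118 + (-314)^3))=-161 / 35441622792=-0.00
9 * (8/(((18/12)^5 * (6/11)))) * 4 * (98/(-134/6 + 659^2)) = 68992/4396869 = 0.02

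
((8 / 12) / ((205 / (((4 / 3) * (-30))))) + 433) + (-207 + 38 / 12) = 18781 / 82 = 229.04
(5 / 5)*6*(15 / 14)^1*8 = 360 / 7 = 51.43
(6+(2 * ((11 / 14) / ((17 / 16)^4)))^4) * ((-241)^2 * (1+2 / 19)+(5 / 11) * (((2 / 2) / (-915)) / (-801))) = 1909809313989154491062205794879295544 / 3579355166766516267013045215207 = 533562.39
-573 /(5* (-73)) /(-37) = -573 /13505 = -0.04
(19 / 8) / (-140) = -19 / 1120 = -0.02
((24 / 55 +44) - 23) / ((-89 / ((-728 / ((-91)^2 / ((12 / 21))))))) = 37728 / 3118115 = 0.01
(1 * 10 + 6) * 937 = 14992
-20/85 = -4/17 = -0.24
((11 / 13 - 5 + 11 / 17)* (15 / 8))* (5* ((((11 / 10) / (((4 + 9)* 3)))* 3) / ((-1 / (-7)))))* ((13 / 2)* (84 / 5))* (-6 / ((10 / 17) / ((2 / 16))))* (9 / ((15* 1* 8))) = 1353429 / 6656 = 203.34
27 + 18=45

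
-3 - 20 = -23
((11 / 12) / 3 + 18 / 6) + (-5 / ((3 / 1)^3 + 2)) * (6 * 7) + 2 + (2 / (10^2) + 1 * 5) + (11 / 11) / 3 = 89197 / 26100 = 3.42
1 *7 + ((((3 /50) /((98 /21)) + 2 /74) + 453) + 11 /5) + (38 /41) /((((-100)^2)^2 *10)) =2454262665004921 /5309500000000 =462.24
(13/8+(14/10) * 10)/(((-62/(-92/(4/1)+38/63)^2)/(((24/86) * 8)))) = -497730250/1763559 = -282.23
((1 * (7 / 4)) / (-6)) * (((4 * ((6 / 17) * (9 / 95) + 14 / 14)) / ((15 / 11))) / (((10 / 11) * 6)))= -1413643 / 8721000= -0.16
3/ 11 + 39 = 432/ 11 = 39.27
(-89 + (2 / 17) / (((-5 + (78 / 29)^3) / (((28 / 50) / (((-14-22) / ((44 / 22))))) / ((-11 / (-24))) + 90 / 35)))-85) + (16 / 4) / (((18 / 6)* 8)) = -12033833365577 / 69234384450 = -173.81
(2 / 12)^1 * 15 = 5 / 2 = 2.50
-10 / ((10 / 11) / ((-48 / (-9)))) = -176 / 3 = -58.67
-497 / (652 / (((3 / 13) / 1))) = -1491 / 8476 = -0.18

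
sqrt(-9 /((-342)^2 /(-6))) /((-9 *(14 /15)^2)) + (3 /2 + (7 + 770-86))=1385 /2-25 *sqrt(6) /22344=692.50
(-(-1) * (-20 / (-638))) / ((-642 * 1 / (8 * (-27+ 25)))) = 80 / 102399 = 0.00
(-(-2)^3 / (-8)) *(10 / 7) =-10 / 7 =-1.43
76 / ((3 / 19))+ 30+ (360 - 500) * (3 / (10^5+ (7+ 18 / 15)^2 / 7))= 26847358154 / 52505043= 511.33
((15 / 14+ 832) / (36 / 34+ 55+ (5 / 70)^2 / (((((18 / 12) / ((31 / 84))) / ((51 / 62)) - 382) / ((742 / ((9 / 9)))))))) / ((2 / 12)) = 23319580 / 261489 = 89.18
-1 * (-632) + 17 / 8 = 5073 / 8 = 634.12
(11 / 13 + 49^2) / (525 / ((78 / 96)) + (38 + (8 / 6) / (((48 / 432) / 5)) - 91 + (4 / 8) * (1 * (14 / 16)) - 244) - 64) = 166528 / 23961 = 6.95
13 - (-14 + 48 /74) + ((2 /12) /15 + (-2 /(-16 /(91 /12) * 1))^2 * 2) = 2667273 /94720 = 28.16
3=3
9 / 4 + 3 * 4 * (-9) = -423 / 4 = -105.75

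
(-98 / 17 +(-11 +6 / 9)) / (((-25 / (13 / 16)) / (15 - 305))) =-309517 / 2040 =-151.72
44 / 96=11 / 24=0.46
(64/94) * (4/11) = 128/517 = 0.25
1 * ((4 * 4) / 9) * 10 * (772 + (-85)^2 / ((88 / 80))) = 4306240 / 33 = 130492.12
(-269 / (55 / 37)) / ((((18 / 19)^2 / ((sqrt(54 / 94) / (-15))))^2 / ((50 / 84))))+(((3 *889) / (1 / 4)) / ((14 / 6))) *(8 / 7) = 19849446165007 / 3799081440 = 5224.80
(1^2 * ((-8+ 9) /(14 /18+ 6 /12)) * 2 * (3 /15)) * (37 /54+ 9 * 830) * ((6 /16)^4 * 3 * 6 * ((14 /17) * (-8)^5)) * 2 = -87835176576 /1955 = -44928479.07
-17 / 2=-8.50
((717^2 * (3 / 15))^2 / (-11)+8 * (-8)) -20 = -264287523021 / 275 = -961045538.26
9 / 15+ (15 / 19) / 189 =3616 / 5985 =0.60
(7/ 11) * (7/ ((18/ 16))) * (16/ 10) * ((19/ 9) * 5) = 59584/ 891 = 66.87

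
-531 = -531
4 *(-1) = -4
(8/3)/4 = 2/3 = 0.67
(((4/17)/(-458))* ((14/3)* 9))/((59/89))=-7476/229687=-0.03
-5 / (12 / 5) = -2.08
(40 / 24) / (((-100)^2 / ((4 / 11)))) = 1 / 16500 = 0.00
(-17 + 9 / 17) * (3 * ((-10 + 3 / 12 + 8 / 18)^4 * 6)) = -440805771875 / 198288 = -2223058.24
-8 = -8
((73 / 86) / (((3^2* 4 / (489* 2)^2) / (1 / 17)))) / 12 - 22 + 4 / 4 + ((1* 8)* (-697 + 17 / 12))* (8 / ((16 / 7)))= -113373893 / 5848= -19386.78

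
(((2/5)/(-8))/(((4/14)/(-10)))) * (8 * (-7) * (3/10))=-147/5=-29.40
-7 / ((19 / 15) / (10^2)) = -10500 / 19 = -552.63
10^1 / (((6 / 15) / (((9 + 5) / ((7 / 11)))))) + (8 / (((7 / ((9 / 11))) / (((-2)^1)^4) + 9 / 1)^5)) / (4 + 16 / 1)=13417925740914484198 / 24396228394690465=550.00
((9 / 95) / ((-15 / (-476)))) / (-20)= -357 / 2375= -0.15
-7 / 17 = -0.41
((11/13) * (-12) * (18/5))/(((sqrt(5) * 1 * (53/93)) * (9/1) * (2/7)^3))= -1052667 * sqrt(5)/17225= -136.65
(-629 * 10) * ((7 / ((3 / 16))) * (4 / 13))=-2817920 / 39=-72254.36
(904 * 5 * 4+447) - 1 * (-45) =18572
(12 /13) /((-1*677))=-0.00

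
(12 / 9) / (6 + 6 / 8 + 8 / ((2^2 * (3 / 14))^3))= 144 / 2101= 0.07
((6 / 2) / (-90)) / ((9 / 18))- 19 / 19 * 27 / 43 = -0.69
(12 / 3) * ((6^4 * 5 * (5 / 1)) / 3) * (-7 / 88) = -37800 / 11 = -3436.36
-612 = -612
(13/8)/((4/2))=0.81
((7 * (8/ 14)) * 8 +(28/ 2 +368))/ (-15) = -138/ 5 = -27.60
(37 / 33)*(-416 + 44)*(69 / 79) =-316572 / 869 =-364.29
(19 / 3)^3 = 254.04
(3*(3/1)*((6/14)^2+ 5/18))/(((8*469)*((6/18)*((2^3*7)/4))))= 1221/5147744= 0.00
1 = 1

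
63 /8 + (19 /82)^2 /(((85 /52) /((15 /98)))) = 88273515 /11202184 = 7.88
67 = 67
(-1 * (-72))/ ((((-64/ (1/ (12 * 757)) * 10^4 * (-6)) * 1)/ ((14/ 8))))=7/ 1937920000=0.00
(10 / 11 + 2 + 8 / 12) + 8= 382 / 33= 11.58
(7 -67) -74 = -134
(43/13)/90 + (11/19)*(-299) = -3847313/22230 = -173.07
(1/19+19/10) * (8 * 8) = 11872/95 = 124.97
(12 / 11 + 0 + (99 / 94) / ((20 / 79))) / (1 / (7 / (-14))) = -108591 / 41360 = -2.63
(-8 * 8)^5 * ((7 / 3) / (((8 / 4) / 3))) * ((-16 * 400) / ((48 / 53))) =79671643340800 / 3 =26557214446933.33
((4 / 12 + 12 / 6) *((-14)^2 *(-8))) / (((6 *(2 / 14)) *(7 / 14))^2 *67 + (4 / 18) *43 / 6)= -1210104 / 4597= -263.24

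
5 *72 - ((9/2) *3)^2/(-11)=16569/44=376.57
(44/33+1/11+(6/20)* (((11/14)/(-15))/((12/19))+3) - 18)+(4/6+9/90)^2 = -837857/55440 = -15.11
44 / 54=22 / 27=0.81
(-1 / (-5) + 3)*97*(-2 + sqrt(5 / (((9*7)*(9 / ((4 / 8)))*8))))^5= -127907446493 / 12859560 + 127766637413*sqrt(35) / 1296243648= -9363.36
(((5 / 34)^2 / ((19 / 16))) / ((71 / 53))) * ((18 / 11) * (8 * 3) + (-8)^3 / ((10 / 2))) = -3680320 / 4288471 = -0.86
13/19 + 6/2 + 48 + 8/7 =7026/133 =52.83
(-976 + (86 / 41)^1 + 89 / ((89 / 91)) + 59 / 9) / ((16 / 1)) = -80843 / 1476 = -54.77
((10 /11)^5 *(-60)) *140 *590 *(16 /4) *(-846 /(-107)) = -1677110400000000 /17232457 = -97322767.15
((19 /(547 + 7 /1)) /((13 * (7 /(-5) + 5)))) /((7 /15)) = 475 /302484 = 0.00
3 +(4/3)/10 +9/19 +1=1313/285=4.61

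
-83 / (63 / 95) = -7885 / 63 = -125.16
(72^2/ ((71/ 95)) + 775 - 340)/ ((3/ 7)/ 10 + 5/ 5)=36635550/ 5183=7068.41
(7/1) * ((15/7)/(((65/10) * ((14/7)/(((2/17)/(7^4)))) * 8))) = 15/2122484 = 0.00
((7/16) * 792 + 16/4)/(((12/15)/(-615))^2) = 6628393125/32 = 207137285.16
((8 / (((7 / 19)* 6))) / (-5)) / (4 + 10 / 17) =-646 / 4095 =-0.16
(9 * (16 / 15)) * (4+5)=432 / 5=86.40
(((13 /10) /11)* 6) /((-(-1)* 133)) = 0.01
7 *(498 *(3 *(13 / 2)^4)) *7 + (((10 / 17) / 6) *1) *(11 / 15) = 159948997387 / 1224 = 130677285.45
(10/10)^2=1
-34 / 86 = -17 / 43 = -0.40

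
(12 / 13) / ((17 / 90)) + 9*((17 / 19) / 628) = 4.90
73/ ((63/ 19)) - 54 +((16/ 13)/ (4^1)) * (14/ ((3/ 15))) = -10.45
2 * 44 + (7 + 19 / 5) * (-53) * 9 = -5063.60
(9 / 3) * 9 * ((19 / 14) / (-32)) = -513 / 448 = -1.15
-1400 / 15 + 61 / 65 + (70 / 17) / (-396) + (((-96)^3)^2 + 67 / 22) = 85629788394018403 / 109395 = 782757789606.64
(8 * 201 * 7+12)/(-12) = -939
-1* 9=-9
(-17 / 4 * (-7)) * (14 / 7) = 119 / 2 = 59.50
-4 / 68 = -0.06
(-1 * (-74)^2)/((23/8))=-43808/23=-1904.70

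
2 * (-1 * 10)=-20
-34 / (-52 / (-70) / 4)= -2380 / 13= -183.08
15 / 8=1.88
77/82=0.94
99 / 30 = 33 / 10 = 3.30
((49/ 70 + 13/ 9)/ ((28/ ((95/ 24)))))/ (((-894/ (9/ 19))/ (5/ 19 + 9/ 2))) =-34933/ 45658368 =-0.00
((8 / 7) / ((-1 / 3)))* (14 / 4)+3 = -9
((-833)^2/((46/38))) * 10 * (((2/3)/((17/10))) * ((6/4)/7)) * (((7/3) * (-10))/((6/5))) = -1938807500/207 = -9366219.81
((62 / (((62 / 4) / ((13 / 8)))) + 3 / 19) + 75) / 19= 4.30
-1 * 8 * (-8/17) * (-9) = -576/17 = -33.88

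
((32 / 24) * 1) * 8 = 32 / 3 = 10.67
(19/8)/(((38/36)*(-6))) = -3/8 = -0.38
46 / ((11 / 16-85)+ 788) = 736 / 11259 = 0.07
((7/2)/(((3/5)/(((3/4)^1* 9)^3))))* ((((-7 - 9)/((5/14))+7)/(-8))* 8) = 8680203/128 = 67814.09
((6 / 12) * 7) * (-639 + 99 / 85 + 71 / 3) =-1096291 / 510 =-2149.59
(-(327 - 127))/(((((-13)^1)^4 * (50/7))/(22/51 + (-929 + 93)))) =91784/112047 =0.82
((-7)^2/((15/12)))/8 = 49/10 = 4.90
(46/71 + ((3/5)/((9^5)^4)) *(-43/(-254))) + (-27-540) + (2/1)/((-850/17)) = -1034851908668221991387323763/1827094490738605449976950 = -566.39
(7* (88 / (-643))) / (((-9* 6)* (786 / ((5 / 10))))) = 77 / 6822873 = 0.00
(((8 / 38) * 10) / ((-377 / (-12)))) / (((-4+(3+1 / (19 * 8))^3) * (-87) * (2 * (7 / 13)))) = -14786560 / 479182732007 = -0.00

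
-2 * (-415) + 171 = 1001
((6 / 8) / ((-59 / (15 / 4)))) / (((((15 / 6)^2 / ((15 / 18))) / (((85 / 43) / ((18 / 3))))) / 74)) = -3145 / 20296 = -0.15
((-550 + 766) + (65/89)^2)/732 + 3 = 19109677/5798172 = 3.30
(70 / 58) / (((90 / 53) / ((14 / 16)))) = 0.62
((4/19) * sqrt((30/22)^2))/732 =5/12749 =0.00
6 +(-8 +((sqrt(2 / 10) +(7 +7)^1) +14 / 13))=sqrt(5) / 5 +170 / 13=13.52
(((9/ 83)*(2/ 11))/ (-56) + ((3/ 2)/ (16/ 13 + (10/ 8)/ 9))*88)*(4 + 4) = 3158471790/ 4096631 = 770.99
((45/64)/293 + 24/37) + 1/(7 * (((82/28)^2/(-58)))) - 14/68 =-10328604095/19827408448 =-0.52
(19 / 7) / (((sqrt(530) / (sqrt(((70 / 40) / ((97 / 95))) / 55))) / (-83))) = -1577 * sqrt(75212830) / 7917140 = -1.73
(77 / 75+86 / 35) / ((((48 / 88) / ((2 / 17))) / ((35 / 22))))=1829 / 1530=1.20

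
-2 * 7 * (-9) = 126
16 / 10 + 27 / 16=263 / 80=3.29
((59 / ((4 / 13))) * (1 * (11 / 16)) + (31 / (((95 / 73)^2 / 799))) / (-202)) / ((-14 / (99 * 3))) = -1029618332721 / 816726400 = -1260.66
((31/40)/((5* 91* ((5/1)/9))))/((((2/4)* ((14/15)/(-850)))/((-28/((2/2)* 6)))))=4743/182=26.06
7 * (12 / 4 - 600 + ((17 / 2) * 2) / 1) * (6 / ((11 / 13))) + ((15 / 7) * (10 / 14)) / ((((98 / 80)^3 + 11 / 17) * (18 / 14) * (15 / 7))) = -28788.87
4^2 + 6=22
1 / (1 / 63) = 63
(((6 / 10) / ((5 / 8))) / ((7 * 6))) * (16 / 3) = 64 / 525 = 0.12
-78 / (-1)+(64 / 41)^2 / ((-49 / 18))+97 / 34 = 223925629 / 2800546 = 79.96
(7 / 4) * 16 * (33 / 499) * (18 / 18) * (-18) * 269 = -4474008 / 499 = -8965.95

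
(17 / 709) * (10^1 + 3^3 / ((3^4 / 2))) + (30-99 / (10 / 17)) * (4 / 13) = -5847922 / 138255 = -42.30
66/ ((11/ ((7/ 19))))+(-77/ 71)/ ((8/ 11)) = 7763/ 10792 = 0.72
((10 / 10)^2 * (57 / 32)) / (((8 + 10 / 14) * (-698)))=-399 / 1362496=-0.00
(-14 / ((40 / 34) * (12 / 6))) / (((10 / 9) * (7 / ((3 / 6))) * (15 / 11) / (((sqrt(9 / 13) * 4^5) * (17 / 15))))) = -610368 * sqrt(13) / 8125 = -270.86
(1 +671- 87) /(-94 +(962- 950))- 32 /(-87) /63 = -3203761 /449442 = -7.13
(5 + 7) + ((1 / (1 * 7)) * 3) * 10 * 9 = 50.57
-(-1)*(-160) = -160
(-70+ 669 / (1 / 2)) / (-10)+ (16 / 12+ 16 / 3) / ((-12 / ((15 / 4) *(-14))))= -2929 / 30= -97.63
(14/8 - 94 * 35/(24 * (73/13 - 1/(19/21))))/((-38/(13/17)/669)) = 1110087979/2878576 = 385.64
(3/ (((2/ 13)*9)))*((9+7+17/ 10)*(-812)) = -155701/ 5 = -31140.20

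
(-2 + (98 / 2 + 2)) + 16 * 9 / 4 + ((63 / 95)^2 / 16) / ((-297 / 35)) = 27001771 / 317680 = 85.00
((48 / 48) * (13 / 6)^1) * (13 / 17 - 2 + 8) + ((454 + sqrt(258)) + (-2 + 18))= sqrt(258) + 49435 / 102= 500.72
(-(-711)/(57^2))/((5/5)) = 79/361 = 0.22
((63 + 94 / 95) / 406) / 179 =6079 / 6904030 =0.00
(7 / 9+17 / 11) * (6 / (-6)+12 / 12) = 0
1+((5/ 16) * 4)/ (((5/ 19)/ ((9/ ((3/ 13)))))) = 745/ 4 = 186.25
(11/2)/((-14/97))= -1067/28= -38.11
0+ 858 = 858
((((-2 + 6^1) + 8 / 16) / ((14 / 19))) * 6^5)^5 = 4059400070368070058082074624 / 16807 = 241530318936637713933603.50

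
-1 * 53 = -53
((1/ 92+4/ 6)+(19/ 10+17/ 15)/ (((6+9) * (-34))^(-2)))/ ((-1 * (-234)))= 217755907/ 64584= 3371.67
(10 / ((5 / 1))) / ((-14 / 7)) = -1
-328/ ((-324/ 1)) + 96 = 7858/ 81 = 97.01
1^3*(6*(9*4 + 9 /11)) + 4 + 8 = 2562 /11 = 232.91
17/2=8.50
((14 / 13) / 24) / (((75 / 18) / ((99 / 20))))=693 / 13000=0.05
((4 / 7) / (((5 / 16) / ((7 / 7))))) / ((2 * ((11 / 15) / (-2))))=-192 / 77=-2.49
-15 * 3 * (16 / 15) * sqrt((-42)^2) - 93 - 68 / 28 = -14780 / 7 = -2111.43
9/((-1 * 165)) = -3/55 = -0.05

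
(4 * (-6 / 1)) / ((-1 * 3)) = 8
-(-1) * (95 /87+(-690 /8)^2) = 10356695 /1392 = 7440.15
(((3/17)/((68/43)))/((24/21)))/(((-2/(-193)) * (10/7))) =1219953/184960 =6.60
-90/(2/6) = -270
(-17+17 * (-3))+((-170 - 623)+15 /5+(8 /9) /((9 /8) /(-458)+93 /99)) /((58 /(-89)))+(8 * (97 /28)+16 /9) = 242632576253 /206975349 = 1172.28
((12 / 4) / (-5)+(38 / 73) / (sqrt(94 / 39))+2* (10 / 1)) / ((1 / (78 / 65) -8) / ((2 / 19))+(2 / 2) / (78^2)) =-295074 / 1035545 -57798* sqrt(3666) / 710590979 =-0.29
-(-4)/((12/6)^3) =1/2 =0.50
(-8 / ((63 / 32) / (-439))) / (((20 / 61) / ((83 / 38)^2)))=2951688496 / 113715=25956.90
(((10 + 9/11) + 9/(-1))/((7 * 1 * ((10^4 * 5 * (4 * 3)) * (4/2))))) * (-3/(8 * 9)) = -1/110880000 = -0.00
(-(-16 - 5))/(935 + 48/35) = 735/32773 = 0.02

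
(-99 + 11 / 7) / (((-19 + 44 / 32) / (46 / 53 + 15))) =4588496 / 52311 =87.72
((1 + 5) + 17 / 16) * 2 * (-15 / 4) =-1695 / 32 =-52.97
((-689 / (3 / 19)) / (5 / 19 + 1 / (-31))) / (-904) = 7710599 / 368832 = 20.91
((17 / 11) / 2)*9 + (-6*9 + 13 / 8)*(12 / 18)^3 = -5087 / 594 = -8.56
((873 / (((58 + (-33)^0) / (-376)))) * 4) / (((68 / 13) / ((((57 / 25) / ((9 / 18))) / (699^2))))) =-54051504 / 1361296675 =-0.04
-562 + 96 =-466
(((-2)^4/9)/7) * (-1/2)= -8/63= -0.13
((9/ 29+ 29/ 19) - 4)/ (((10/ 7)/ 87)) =-12516/ 95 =-131.75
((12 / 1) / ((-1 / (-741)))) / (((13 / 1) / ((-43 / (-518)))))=14706 / 259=56.78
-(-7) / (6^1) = 7 / 6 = 1.17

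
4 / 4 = 1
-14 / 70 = -1 / 5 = -0.20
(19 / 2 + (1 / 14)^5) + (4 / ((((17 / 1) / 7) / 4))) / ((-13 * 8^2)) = 1128220517 / 118859104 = 9.49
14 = 14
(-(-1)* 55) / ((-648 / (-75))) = 1375 / 216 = 6.37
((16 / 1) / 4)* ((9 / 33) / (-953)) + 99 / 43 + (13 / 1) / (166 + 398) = 590897761 / 254233716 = 2.32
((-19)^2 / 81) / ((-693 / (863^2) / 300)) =-26886160900 / 18711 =-1436917.37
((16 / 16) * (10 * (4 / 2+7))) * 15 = 1350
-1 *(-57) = 57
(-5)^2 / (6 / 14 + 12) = 175 / 87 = 2.01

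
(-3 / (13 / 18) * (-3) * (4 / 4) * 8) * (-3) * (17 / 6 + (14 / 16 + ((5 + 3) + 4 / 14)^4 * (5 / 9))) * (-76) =59601669.89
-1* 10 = -10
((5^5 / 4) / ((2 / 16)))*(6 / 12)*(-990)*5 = -15468750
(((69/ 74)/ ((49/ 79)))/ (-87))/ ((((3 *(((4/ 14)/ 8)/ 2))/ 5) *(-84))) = 9085/ 473193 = 0.02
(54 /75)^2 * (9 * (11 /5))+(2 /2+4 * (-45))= -527299 /3125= -168.74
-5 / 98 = -0.05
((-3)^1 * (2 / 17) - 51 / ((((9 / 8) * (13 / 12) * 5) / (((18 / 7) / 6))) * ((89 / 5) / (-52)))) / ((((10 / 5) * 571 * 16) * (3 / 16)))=17873 / 6047461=0.00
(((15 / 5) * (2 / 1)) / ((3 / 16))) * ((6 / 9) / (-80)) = -4 / 15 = -0.27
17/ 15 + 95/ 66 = 283/ 110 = 2.57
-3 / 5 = -0.60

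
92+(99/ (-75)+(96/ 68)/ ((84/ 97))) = 92.31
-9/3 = -3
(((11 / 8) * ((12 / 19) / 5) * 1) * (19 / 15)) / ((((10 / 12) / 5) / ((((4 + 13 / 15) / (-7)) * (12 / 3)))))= -3212 / 875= -3.67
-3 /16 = -0.19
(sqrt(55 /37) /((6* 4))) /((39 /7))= 7* sqrt(2035) /34632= 0.01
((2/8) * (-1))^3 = -1/64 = -0.02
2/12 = 1/6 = 0.17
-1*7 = -7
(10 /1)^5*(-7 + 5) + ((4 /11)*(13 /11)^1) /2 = -24199974 /121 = -199999.79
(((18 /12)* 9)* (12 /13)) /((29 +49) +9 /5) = 270 /1729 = 0.16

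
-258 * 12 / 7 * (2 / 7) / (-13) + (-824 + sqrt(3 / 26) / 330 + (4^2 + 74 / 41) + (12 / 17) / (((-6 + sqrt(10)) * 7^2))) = -353627418 / 443989 - 6 * sqrt(10) / 10829 + sqrt(78) / 8580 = -796.48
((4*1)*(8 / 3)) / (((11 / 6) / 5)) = 320 / 11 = 29.09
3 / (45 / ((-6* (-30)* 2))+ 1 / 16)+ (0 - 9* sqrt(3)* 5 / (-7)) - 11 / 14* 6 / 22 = 45* sqrt(3) / 7+ 221 / 14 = 26.92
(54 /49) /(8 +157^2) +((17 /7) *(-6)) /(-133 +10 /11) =64578180 /585168143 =0.11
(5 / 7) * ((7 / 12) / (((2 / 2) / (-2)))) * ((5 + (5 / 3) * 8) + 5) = -175 / 9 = -19.44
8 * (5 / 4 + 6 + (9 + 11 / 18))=1214 / 9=134.89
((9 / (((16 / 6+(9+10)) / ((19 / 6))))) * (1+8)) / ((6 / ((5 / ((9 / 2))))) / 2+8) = 1539 / 1391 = 1.11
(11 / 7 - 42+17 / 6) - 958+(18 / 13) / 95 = -51640769 / 51870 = -995.58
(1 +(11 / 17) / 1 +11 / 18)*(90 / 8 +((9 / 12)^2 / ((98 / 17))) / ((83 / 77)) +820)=10680291553 / 5689152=1877.31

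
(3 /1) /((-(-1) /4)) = 12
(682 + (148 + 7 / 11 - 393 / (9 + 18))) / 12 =20198 / 297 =68.01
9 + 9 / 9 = 10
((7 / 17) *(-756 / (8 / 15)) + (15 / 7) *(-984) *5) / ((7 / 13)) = -34425495 / 1666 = -20663.56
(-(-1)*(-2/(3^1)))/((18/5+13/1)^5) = -6250/11817121929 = -0.00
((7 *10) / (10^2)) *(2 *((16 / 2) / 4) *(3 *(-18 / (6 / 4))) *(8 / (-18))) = 224 / 5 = 44.80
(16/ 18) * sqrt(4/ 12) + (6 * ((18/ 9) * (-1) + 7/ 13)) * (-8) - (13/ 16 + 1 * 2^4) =8 * sqrt(3)/ 27 + 11095/ 208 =53.85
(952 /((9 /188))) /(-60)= -44744 /135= -331.44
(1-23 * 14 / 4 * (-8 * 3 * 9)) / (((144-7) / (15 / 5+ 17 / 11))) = 869450 / 1507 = 576.94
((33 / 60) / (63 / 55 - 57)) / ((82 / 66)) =-1331 / 167936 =-0.01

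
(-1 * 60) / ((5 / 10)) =-120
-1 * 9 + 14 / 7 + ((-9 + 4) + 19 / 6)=-53 / 6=-8.83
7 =7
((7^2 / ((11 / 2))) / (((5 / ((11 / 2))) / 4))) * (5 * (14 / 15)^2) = 170.74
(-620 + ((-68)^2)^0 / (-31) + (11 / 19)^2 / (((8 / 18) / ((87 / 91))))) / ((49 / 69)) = -174071768319 / 199602676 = -872.09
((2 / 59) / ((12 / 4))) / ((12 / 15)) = 5 / 354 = 0.01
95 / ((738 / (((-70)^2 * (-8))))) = -1862000 / 369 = -5046.07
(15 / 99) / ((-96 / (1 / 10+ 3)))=-31 / 6336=-0.00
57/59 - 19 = -1064/59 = -18.03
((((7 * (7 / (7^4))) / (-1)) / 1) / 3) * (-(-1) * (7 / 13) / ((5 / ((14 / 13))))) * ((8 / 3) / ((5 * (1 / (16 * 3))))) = -0.02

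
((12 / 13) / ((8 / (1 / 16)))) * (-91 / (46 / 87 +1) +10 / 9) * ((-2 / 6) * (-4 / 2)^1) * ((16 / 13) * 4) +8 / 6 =-1424 / 28899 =-0.05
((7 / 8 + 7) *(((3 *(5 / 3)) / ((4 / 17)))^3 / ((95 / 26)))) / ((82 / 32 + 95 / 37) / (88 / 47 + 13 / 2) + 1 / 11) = 1534336164075 / 52203488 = 29391.45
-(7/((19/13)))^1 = -91/19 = -4.79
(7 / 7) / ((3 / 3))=1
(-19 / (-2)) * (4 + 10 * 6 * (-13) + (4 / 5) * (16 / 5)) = -183692 / 25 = -7347.68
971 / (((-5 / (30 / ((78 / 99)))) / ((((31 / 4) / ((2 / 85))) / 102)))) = -4966665 / 208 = -23878.20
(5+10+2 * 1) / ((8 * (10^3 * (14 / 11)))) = 187 / 112000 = 0.00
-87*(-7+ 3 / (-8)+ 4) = 2349 / 8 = 293.62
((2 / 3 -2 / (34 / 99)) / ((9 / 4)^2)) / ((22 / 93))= -65224 / 15147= -4.31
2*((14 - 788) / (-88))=387 / 22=17.59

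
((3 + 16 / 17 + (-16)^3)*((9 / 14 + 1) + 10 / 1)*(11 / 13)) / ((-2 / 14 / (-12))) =-748380270 / 221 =-3386336.06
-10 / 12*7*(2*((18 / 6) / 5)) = -7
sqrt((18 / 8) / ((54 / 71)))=sqrt(426) / 12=1.72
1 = 1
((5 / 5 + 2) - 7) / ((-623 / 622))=2488 / 623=3.99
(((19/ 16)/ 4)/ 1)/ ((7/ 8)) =19/ 56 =0.34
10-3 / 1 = 7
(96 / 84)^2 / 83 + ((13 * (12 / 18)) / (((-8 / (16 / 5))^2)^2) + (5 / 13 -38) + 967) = 92156355586 / 99133125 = 929.62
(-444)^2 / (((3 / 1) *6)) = 10952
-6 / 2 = -3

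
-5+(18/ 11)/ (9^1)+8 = 35/ 11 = 3.18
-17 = -17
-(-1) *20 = 20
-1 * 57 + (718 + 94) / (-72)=-1229 / 18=-68.28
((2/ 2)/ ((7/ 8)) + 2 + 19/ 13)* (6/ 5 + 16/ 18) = 39386/ 4095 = 9.62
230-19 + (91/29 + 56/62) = 193322/899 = 215.04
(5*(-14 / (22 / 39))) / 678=-455 / 2486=-0.18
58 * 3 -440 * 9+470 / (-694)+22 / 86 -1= -56512115 / 14921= -3787.42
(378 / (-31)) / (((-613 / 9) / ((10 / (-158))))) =-17010 / 1501237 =-0.01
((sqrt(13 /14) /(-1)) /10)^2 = 13 /1400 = 0.01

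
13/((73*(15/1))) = 13/1095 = 0.01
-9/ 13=-0.69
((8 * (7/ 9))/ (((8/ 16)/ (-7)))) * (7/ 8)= -686/ 9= -76.22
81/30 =27/10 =2.70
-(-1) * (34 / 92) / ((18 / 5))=85 / 828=0.10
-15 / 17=-0.88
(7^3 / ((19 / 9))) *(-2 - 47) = -151263 / 19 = -7961.21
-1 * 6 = -6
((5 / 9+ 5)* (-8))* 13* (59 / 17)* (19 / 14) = -2914600 / 1071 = -2721.38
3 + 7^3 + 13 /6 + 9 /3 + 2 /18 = 6323 /18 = 351.28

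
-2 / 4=-1 / 2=-0.50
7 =7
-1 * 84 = -84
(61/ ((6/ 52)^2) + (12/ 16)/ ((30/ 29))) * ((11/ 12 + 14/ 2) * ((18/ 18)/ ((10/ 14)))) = 219410233/ 4320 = 50789.41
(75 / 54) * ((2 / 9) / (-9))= -25 / 729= -0.03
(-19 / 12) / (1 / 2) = -19 / 6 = -3.17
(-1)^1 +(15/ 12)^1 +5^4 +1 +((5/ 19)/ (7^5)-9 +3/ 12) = 394376265/ 638666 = 617.50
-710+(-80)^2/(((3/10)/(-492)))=-10496710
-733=-733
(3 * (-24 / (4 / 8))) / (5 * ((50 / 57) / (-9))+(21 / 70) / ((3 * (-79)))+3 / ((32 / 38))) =-466871040 / 9966091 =-46.85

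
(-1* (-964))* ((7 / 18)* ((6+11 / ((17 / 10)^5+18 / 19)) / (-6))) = -326541958526 / 776986641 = -420.27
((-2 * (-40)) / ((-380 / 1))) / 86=-2 / 817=-0.00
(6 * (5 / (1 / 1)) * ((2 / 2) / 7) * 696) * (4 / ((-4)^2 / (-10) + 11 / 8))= -371200 / 7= -53028.57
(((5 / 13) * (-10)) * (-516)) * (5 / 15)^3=8600 / 117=73.50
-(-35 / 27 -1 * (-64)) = -1693 / 27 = -62.70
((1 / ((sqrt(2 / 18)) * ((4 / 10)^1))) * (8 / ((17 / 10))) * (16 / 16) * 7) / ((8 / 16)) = 8400 / 17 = 494.12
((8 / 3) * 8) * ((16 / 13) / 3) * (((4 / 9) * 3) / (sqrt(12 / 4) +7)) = 14336 / 8073 - 2048 * sqrt(3) / 8073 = 1.34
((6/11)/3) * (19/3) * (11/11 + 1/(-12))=19/18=1.06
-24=-24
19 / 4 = 4.75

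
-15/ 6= -5/ 2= -2.50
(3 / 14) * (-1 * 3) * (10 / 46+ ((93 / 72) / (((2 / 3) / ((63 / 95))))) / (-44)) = -2605329 / 21535360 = -0.12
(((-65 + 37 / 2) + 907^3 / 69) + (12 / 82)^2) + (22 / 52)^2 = 847880038944535 / 78408564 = 10813615.19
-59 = -59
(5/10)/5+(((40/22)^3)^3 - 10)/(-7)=-4867699597063/165056338370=-29.49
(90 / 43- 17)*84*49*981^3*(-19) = 47325370070219724 / 43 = 1100590001633016.84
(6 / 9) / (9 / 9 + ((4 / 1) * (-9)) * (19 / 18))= -2 / 111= -0.02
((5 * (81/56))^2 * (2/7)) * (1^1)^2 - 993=-10735143/10976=-978.06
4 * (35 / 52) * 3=105 / 13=8.08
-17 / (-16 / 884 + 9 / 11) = -41327 / 1945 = -21.25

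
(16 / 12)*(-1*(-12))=16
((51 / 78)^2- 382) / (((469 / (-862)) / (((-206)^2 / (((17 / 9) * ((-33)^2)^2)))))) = 13.29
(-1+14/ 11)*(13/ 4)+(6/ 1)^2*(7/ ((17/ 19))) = 211335/ 748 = 282.53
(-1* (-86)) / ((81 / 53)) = 4558 / 81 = 56.27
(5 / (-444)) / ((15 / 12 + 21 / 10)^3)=-10000 / 33384693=-0.00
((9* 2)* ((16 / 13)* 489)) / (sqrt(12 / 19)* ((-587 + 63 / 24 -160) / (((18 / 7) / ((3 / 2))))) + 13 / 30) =-7044698304000* sqrt(57) / 1694195572823 -5137551360 / 130322736371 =-31.43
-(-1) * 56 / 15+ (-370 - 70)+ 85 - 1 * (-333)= -18.27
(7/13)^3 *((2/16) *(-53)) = -18179/17576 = -1.03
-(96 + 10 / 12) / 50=-581 / 300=-1.94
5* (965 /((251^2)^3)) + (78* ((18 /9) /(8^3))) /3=3250765794074613 /32007540120192128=0.10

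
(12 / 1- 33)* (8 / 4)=-42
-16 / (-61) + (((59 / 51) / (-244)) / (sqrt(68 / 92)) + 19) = 1175 / 61 - 59 *sqrt(391) / 211548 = 19.26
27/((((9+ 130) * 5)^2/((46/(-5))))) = -1242/2415125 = -0.00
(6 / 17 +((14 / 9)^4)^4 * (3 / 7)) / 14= 36.01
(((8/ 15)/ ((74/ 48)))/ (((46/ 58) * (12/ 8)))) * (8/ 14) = 14848/ 89355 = 0.17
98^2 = 9604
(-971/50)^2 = 377.14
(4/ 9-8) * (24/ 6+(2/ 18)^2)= -22100/ 729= -30.32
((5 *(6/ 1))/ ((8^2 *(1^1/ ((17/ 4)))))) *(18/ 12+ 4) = 2805/ 256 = 10.96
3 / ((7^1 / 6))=18 / 7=2.57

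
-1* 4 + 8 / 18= -32 / 9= -3.56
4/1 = 4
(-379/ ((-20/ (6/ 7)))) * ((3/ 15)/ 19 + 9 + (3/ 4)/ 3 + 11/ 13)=164.16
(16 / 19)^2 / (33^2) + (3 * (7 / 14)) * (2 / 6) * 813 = 319614389 / 786258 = 406.50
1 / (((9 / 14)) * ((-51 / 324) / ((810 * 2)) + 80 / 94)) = 12791520 / 6997601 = 1.83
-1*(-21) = 21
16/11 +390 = 391.45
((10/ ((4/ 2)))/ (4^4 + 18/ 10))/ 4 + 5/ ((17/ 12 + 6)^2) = 3910345/ 40840676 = 0.10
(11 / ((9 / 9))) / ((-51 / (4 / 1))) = -44 / 51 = -0.86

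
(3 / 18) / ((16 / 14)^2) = 49 / 384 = 0.13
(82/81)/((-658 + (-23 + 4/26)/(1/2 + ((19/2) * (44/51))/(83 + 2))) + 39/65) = -27561430/18940793031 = -0.00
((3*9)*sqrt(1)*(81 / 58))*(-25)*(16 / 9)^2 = -86400 / 29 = -2979.31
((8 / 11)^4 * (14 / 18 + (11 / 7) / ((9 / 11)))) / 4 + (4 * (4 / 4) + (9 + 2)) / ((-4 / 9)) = -123825385 / 3689532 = -33.56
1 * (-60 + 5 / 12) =-715 / 12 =-59.58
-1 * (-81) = 81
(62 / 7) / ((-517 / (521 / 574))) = -16151 / 1038653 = -0.02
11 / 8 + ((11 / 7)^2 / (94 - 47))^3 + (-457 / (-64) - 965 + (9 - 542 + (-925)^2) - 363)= 667427286475194911 / 781739016128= 853772.52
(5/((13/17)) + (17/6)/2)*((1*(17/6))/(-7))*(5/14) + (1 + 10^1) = 903523/91728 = 9.85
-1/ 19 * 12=-12/ 19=-0.63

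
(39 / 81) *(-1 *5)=-65 / 27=-2.41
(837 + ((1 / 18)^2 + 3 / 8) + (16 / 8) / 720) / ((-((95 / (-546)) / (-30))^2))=-44934594068 / 1805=-24894511.95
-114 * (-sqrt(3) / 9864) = 19 * sqrt(3) / 1644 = 0.02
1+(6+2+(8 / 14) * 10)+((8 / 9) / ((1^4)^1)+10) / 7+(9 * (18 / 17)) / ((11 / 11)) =27631 / 1071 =25.80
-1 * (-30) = 30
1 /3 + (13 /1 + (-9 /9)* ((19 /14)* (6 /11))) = 2909 /231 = 12.59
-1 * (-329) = 329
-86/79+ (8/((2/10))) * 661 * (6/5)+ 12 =2507374/79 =31738.91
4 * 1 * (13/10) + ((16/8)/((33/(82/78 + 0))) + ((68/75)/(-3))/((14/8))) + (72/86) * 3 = 24543044/3228225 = 7.60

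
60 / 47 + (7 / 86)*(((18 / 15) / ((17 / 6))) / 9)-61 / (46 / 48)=-246434206 / 3951055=-62.37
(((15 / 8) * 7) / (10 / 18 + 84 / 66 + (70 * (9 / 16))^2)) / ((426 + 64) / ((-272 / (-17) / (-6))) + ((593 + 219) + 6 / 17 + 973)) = 628320 / 119011628759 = 0.00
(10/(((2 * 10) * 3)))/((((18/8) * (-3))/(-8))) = 16/81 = 0.20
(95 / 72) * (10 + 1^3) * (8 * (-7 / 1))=-812.78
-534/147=-3.63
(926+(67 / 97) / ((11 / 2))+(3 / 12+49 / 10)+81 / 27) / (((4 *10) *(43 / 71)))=38.57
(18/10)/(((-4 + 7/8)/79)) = -5688/125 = -45.50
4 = 4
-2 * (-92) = 184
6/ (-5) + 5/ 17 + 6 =5.09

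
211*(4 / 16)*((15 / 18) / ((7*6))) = 1055 / 1008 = 1.05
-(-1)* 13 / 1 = 13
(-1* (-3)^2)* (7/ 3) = -21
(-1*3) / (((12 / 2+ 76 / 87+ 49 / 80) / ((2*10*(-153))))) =63892800 / 52103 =1226.28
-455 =-455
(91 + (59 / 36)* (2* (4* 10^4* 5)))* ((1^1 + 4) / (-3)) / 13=-29504095 / 351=-84057.25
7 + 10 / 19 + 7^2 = 1074 / 19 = 56.53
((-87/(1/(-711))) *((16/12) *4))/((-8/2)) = -82476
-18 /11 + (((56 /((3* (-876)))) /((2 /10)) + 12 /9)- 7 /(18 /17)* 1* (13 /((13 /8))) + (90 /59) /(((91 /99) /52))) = 32829212 /994917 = 33.00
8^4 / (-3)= -4096 / 3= -1365.33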